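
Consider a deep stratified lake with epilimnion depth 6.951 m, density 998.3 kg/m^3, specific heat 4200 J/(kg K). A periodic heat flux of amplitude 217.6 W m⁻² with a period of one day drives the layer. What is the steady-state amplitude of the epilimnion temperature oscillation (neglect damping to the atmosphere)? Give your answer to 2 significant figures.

0.10 K

Areal heat capacity C = ρ c_p D = 998.3 × 4200 × 6.951 = 2.91×10^7 J/(m^2 K).
Angular frequency ω = 2π / T = 2π / 86400 s = 7.27×10^-5 s⁻¹.
Cω = 2.91×10^7 × 7.27×10^-5 = 2120 W/(m²·K).
Amplitude A = F₀ / (Cω) = 217.6 / 2120 = 0.103 K.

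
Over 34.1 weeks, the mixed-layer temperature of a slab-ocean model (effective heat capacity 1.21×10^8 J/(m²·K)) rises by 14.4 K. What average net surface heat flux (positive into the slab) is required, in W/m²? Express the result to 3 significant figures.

84.5

Areal heat capacity C = 1.21×10^8 J/(m²·K) (given).
Required heat per unit area: Q = C ΔT = 1.21×10^8 × 14.4 = 1.74×10^9 J/m².
Flux F = Q / Δt = 1.74×10^9 / 2.06×10^7 s = 84.5 W/m².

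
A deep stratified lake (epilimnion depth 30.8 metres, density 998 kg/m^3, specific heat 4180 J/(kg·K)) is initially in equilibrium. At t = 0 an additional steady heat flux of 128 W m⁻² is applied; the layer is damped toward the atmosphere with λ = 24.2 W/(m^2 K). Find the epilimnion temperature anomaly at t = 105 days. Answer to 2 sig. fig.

Areal heat capacity C = ρ c_p D = 998 × 4180 × 30.8 = 1.28×10^8 J m⁻² K⁻¹.
τ = C / λ = 1.28×10^8 / 24.2 = 5.31×10^6 s.
Equilibrium anomaly ΔT_eq = F / λ = 128 / 24.2 = 5.29 K.
t = 105 days = 9.07×10^6 s, so t/τ = 1.71.
ΔT(t) = ΔT_eq (1 − e^(−t/τ)) = 5.29 × (1 − e^−1.71) = 4.33 K.

4.3 K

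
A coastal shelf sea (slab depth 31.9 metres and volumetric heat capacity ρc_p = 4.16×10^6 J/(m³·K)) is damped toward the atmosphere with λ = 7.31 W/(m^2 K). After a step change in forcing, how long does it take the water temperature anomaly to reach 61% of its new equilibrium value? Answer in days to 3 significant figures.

Areal heat capacity C = ρc_p × D = 4.16×10^6 × 31.9 = 1.33×10^8 J/(m^2 K).
τ = C / λ = 1.33×10^8 / 7.31 = 1.82×10^7 s.
Fraction reached: 1 − e^(−t/τ) = 0.61 ⇒ t = −τ ln(1 − 0.61) = τ × 0.942.
t = 1.71×10^7 s = 198 days.

198 days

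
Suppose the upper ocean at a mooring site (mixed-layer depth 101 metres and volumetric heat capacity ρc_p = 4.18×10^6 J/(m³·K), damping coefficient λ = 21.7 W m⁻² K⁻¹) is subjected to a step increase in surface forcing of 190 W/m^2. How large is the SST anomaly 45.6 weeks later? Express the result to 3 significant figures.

Areal heat capacity C = ρc_p × D = 4.18×10^6 × 101 = 4.22×10^8 J/(m^2 K).
τ = C / λ = 4.22×10^8 / 21.7 = 1.95×10^7 s.
Equilibrium anomaly ΔT_eq = F / λ = 190 / 21.7 = 8.76 K.
t = 45.6 weeks = 2.76×10^7 s, so t/τ = 1.42.
ΔT(t) = ΔT_eq (1 − e^(−t/τ)) = 8.76 × (1 − e^−1.42) = 6.63 K.

6.63 K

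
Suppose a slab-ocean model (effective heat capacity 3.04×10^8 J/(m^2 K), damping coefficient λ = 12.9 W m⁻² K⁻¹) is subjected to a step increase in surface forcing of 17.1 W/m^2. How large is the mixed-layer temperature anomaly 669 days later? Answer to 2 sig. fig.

1.2 K

Areal heat capacity C = 3.04×10^8 J/(m^2 K) (given).
τ = C / λ = 3.04×10^8 / 12.9 = 2.36×10^7 s.
Equilibrium anomaly ΔT_eq = F / λ = 17.1 / 12.9 = 1.33 K.
t = 669 days = 5.78×10^7 s, so t/τ = 2.45.
ΔT(t) = ΔT_eq (1 − e^(−t/τ)) = 1.33 × (1 − e^−2.45) = 1.21 K.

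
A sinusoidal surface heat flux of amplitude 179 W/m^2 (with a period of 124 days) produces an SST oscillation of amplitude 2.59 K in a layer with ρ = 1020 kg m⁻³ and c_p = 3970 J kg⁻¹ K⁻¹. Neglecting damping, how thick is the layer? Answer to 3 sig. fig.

29.1 m

ω = 2π / 1.07×10^7 s = 5.86×10^-7 s⁻¹.
Required C = F₀ / (A ω) = 179 / (2.59 × 5.86×10^-7) = 1.18×10^8 J/(m²·K).
D = C / (ρ c_p) = 1.18×10^8 / (1020 × 3970) = 29.1 m.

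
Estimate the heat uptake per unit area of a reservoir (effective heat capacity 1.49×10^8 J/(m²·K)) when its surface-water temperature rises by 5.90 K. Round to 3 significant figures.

8.79×10^8

Areal heat capacity C = 1.49×10^8 J/(m²·K) (given).
ΔQ = C ΔT = 1.49×10^8 × 5.90 = 8.79×10^8 J/m².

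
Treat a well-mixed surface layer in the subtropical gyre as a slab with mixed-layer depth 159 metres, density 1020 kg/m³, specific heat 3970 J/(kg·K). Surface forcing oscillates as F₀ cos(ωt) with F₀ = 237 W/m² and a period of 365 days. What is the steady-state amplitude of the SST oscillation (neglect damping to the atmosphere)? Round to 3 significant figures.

Areal heat capacity C = ρ c_p D = 1020 × 3970 × 159 = 6.44×10^8 J/(m^2 K).
Angular frequency ω = 2π / T = 2π / 3.15×10^7 s = 1.99×10^-7 s⁻¹.
Cω = 6.44×10^8 × 1.99×10^-7 = 128 W/(m²·K).
Amplitude A = F₀ / (Cω) = 237 / 128 = 1.85 K.

1.85 K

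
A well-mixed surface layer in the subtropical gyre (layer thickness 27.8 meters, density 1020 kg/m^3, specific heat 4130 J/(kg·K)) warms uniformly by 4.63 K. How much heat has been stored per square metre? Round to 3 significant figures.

Areal heat capacity C = ρ c_p D = 1020 × 4130 × 27.8 = 1.17×10^8 J/(m^2 K).
ΔQ = C ΔT = 1.17×10^8 × 4.63 = 5.42×10^8 J/m².

5.42×10^8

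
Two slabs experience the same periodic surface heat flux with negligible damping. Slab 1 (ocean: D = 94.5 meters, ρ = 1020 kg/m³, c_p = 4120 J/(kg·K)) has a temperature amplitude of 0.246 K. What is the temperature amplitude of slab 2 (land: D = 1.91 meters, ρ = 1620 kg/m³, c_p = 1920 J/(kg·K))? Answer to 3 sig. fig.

16.4 K

C_ocean = 3.97×10^8 J/(m²·K); C_land = 5.94×10^6 J/(m²·K).
A ∝ 1/C ⇒ A_land = A_ocean × C_ocean/C_land = 0.246 × 66.8 = 16.4 K.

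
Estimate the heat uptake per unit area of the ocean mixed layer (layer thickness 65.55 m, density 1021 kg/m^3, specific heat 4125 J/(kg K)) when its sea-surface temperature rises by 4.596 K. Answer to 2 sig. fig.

1.3×10^9

Areal heat capacity C = ρ c_p D = 1021 × 4125 × 65.55 = 2.76×10^8 J/(m^2 K).
ΔQ = C ΔT = 2.76×10^8 × 4.596 = 1.27×10^9 J/m².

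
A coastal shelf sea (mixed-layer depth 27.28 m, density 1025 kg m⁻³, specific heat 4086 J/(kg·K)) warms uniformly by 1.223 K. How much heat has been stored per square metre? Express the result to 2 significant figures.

1.4×10^8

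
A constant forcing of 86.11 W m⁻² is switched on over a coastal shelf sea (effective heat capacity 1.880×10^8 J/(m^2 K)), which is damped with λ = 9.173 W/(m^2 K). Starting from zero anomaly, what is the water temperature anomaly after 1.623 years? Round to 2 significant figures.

8.6 K

Areal heat capacity C = 1.880×10^8 J/(m^2 K) (given).
τ = C / λ = 1.88×10^8 / 9.173 = 2.05×10^7 s.
Equilibrium anomaly ΔT_eq = F / λ = 86.11 / 9.173 = 9.39 K.
t = 1.623 years = 5.12×10^7 s, so t/τ = 2.50.
ΔT(t) = ΔT_eq (1 − e^(−t/τ)) = 9.39 × (1 − e^−2.50) = 8.62 K.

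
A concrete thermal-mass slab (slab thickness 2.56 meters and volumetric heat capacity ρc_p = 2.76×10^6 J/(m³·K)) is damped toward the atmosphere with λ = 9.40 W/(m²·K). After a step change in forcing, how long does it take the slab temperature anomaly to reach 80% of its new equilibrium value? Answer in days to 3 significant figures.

14.0 days

Areal heat capacity C = ρc_p × D = 2.76×10^6 × 2.56 = 7.07×10^6 J/(m^2 K).
τ = C / λ = 7.07×10^6 / 9.40 = 7.52×10^5 s.
Fraction reached: 1 − e^(−t/τ) = 0.80 ⇒ t = −τ ln(1 − 0.80) = τ × 1.61.
t = 1.21×10^6 s = 14.0 days.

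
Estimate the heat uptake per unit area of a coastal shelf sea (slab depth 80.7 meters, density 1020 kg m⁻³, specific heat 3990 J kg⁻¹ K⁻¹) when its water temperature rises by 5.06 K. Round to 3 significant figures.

Areal heat capacity C = ρ c_p D = 1020 × 3990 × 80.7 = 3.28×10^8 J m⁻² K⁻¹.
ΔQ = C ΔT = 3.28×10^8 × 5.06 = 1.66×10^9 J/m².

1.66×10^9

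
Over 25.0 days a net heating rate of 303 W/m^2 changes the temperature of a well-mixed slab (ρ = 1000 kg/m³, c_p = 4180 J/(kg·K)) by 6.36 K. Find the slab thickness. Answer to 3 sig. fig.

24.6 m

Heat input Q = F Δt = 303 × 2.16×10^6 s = 6.54×10^8 J/m².
Required areal heat capacity C = Q / ΔT = 1.03×10^8 J/(m²·K).
Depth D = C / (ρ c_p) = 1.03×10^8 / (1000 × 4180) = 24.6 m.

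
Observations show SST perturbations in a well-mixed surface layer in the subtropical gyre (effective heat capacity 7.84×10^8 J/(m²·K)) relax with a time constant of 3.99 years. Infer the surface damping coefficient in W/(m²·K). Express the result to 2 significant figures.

Areal heat capacity C = 7.84×10^8 J/(m²·K) (given).
τ = 3.99 years = 1.26×10^8 s.
λ = C / τ = 7.84×10^8 / 1.26×10^8 = 6.23 W/(m²·K).

6.2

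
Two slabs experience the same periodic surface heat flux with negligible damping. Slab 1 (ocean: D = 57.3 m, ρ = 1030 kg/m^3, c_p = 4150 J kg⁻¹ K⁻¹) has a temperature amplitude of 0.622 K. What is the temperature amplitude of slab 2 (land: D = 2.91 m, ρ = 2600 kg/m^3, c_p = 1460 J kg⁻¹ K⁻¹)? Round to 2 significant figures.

14 K

C_ocean = 2.45×10^8 J/(m²·K); C_land = 1.10×10^7 J/(m²·K).
A ∝ 1/C ⇒ A_land = A_ocean × C_ocean/C_land = 0.622 × 22.2 = 13.8 K.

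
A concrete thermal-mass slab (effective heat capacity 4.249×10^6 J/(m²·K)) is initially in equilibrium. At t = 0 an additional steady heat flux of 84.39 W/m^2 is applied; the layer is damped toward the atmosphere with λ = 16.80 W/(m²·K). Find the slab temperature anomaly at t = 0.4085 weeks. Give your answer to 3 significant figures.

3.13 K

Areal heat capacity C = 4.249×10^6 J/(m²·K) (given).
τ = C / λ = 4.25×10^6 / 16.80 = 2.53×10^5 s.
Equilibrium anomaly ΔT_eq = F / λ = 84.39 / 16.80 = 5.02 K.
t = 0.4085 weeks = 2.47×10^5 s, so t/τ = 0.977.
ΔT(t) = ΔT_eq (1 − e^(−t/τ)) = 5.02 × (1 − e^−0.977) = 3.13 K.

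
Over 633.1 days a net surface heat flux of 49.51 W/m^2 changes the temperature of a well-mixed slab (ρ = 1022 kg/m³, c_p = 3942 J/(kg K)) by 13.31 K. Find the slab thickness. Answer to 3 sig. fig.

50.5 m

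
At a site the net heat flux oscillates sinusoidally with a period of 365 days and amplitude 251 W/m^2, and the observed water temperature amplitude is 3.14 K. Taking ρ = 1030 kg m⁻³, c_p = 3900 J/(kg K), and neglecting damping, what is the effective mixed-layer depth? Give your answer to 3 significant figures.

99.9 m

ω = 2π / 3.15×10^7 s = 1.99×10^-7 s⁻¹.
Required C = F₀ / (A ω) = 251 / (3.14 × 1.99×10^-7) = 4.01×10^8 J/(m²·K).
D = C / (ρ c_p) = 4.01×10^8 / (1030 × 3900) = 99.9 m.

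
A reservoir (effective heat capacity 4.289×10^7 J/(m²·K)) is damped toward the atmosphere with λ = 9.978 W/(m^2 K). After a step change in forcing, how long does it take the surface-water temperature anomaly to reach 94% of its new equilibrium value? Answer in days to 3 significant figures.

Areal heat capacity C = 4.289×10^7 J/(m²·K) (given).
τ = C / λ = 4.29×10^7 / 9.978 = 4.30×10^6 s.
Fraction reached: 1 − e^(−t/τ) = 0.94 ⇒ t = −τ ln(1 − 0.94) = τ × 2.81.
t = 1.21×10^7 s = 140 days.

140 days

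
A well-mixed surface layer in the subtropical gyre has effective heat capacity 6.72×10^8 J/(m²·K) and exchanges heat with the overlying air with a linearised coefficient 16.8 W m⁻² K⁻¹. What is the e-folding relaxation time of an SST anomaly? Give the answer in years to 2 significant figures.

Areal heat capacity C = 6.72×10^8 J/(m²·K) (given).
Relaxation time τ = C / λ = 6.72×10^8 / 16.8 = 4.00×10^7 s.
In years: 4.00×10^7 s / (3.156×10^7 s/year) = 1.27 years.

1.3 years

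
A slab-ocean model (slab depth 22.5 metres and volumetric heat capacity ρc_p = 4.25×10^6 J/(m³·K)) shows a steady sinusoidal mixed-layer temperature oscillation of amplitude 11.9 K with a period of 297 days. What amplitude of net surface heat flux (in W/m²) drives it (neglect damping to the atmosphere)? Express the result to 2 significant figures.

Areal heat capacity C = ρc_p × D = 4.25×10^6 × 22.5 = 9.56×10^7 J m⁻² K⁻¹.
ω = 2π / 2.57×10^7 s = 2.45×10^-7 s⁻¹.
Cω = 9.56×10^7 × 2.45×10^-7 = 23.4 W/(m²·K).
F₀ = A × Cω = 11.9 × 23.4 = 279 W/m².

280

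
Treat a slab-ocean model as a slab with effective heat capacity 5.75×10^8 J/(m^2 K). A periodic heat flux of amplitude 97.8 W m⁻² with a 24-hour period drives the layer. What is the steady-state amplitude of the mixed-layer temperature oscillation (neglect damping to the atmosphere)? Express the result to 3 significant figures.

0.00234 K

Areal heat capacity C = 5.75×10^8 J/(m^2 K) (given).
Angular frequency ω = 2π / T = 2π / 86400 s = 7.27×10^-5 s⁻¹.
Cω = 5.75×10^8 × 7.27×10^-5 = 41800 W/(m²·K).
Amplitude A = F₀ / (Cω) = 97.8 / 41800 = 0.00234 K.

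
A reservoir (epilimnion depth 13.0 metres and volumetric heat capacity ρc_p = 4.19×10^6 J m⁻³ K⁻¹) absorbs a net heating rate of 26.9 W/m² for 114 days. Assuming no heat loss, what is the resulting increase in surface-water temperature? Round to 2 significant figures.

Areal heat capacity C = ρc_p × D = 4.19×10^6 × 13.0 = 5.45×10^7 J/(m^2 K).
Net heat input Q = F Δt = 26.9 × (114 days × 86400 s/day) = 2.65×10^8 J/m².
ΔT = Q / C = 2.65×10^8 / 5.45×10^7 = 4.86 K.

4.9 K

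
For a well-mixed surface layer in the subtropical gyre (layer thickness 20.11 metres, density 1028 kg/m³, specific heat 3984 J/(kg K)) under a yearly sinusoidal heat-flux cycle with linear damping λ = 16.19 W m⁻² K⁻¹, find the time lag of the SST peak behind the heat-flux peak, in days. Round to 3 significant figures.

Areal heat capacity C = ρ c_p D = 1028 × 3984 × 20.11 = 8.24×10^7 J/(m²·K).
ω = 2π / 3.15×10^7 s = 1.99×10^-7 s⁻¹.
Phase lag φ = arctan(Cω/λ) = arctan(16.4/16.19) = 0.792 rad.
Time lag = φ / ω = 0.792 / 1.99×10^-7 = 3.98×10^6 s = 46.0 days.

46.0 days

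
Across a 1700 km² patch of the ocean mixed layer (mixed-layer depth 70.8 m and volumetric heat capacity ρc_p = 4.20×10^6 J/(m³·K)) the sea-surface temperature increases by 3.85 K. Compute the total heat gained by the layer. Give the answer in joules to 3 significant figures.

Areal heat capacity C = ρc_p × D = 4.20×10^6 × 70.8 = 2.97×10^8 J/(m^2 K).
Heat per unit area: q = C ΔT = 2.97×10^8 × 3.85 = 1.14×10^9 J/m².
Total heat: Q = q × A = 1.14×10^9 × (1700 × 10⁶ m²) = 1.95×10^18 J.

1.95×10^18 J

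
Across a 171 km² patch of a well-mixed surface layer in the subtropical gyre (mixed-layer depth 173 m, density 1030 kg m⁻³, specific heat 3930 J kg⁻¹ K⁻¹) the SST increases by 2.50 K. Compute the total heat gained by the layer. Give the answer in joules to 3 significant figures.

2.99×10^17 J

Areal heat capacity C = ρ c_p D = 1030 × 3930 × 173 = 7.00×10^8 J/(m²·K).
Heat per unit area: q = C ΔT = 7.00×10^8 × 2.50 = 1.75×10^9 J/m².
Total heat: Q = q × A = 1.75×10^9 × (171 × 10⁶ m²) = 2.99×10^17 J.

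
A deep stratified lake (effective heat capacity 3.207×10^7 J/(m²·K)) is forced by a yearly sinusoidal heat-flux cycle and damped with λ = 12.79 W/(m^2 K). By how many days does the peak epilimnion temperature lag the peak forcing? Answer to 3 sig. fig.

26.9 days

Areal heat capacity C = 3.207×10^7 J/(m²·K) (given).
ω = 2π / 3.15×10^7 s = 1.99×10^-7 s⁻¹.
Phase lag φ = arctan(Cω/λ) = arctan(6.39/12.79) = 0.463 rad.
Time lag = φ / ω = 0.463 / 1.99×10^-7 = 2.33×10^6 s = 26.9 days.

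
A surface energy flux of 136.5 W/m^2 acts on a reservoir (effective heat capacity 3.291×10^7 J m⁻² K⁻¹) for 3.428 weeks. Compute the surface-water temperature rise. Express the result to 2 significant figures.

8.6 K

Areal heat capacity C = 3.291×10^7 J m⁻² K⁻¹ (given).
Net heat input Q = F Δt = 136.5 × (3.428 weeks × 6.048×10^5 s/week) = 2.83×10^8 J/m².
ΔT = Q / C = 2.83×10^8 / 3.29×10^7 = 8.60 K.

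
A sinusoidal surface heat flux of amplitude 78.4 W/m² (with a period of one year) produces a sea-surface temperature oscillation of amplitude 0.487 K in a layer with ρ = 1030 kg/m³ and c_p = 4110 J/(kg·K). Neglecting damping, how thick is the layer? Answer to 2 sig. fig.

ω = 2π / 3.15×10^7 s = 1.99×10^-7 s⁻¹.
Required C = F₀ / (A ω) = 78.4 / (0.487 × 1.99×10^-7) = 8.08×10^8 J/(m²·K).
D = C / (ρ c_p) = 8.08×10^8 / (1030 × 4110) = 191 m.

190 m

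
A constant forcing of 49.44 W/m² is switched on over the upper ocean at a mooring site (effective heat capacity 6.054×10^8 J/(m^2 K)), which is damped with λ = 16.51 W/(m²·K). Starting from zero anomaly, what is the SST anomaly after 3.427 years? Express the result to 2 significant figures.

Areal heat capacity C = 6.054×10^8 J/(m^2 K) (given).
τ = C / λ = 6.05×10^8 / 16.51 = 3.67×10^7 s.
Equilibrium anomaly ΔT_eq = F / λ = 49.44 / 16.51 = 2.99 K.
t = 3.427 years = 1.08×10^8 s, so t/τ = 2.95.
ΔT(t) = ΔT_eq (1 − e^(−t/τ)) = 2.99 × (1 − e^−2.95) = 2.84 K.

2.8 K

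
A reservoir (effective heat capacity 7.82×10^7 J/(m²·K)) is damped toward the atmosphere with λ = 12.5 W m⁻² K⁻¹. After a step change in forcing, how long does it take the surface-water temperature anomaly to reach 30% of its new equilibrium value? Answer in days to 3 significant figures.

25.8 days

Areal heat capacity C = 7.82×10^7 J/(m²·K) (given).
τ = C / λ = 7.82×10^7 / 12.5 = 6.26×10^6 s.
Fraction reached: 1 − e^(−t/τ) = 0.30 ⇒ t = −τ ln(1 − 0.30) = τ × 0.357.
t = 2.23×10^6 s = 25.8 days.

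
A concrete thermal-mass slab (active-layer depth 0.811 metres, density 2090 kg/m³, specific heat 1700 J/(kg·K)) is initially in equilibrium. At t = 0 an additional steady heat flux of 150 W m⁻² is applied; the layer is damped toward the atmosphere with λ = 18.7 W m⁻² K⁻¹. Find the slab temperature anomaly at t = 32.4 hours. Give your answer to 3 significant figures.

4.26 K

Areal heat capacity C = ρ c_p D = 2090 × 1700 × 0.811 = 2.88×10^6 J/(m²·K).
τ = C / λ = 2.88×10^6 / 18.7 = 1.54×10^5 s.
Equilibrium anomaly ΔT_eq = F / λ = 150 / 18.7 = 8.02 K.
t = 32.4 hours = 1.17×10^5 s, so t/τ = 0.757.
ΔT(t) = ΔT_eq (1 − e^(−t/τ)) = 8.02 × (1 − e^−0.757) = 4.26 K.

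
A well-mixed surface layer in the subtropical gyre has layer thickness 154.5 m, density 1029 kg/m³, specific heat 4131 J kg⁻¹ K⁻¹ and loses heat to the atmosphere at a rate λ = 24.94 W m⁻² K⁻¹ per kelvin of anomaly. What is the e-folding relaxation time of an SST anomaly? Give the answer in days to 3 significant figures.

305 days

Areal heat capacity C = ρ c_p D = 1029 × 4131 × 154.5 = 6.57×10^8 J m⁻² K⁻¹.
Relaxation time τ = C / λ = 6.57×10^8 / 24.94 = 2.63×10^7 s.
In days: 2.63×10^7 s / (86400 s/day) = 305 days.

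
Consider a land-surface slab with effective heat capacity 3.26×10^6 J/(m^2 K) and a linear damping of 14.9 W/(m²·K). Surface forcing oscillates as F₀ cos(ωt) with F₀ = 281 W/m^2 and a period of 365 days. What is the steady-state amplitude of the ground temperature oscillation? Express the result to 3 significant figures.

Areal heat capacity C = 3.26×10^6 J/(m^2 K) (given).
Angular frequency ω = 2π / T = 2π / 3.15×10^7 s = 1.99×10^-7 s⁻¹.
√((Cω)² + λ²) = √((0.650)² + 14.9²) = 14.9 W/(m²·K).
Amplitude A = F₀ / √((Cω)²+λ²) = 281 / 14.9 = 18.8 K.

18.8 K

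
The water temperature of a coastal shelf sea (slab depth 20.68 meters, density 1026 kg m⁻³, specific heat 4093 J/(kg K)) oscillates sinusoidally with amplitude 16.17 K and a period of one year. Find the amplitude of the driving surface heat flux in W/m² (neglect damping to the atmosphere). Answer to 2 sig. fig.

280

Areal heat capacity C = ρ c_p D = 1026 × 4093 × 20.68 = 8.68×10^7 J/(m^2 K).
ω = 2π / 3.15×10^7 s = 1.99×10^-7 s⁻¹.
Cω = 8.68×10^7 × 1.99×10^-7 = 17.3 W/(m²·K).
F₀ = A × Cω = 16.17 × 17.3 = 280 W/m².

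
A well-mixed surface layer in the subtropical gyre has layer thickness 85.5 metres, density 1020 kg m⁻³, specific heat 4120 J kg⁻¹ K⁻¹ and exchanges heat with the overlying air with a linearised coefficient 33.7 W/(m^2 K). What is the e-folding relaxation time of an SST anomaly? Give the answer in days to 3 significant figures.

123 days

Areal heat capacity C = ρ c_p D = 1020 × 4120 × 85.5 = 3.59×10^8 J m⁻² K⁻¹.
Relaxation time τ = C / λ = 3.59×10^8 / 33.7 = 1.07×10^7 s.
In days: 1.07×10^7 s / (86400 s/day) = 123 days.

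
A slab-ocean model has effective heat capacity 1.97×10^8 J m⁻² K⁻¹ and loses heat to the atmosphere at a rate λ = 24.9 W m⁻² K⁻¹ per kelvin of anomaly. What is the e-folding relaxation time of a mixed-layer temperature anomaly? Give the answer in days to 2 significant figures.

Areal heat capacity C = 1.97×10^8 J m⁻² K⁻¹ (given).
Relaxation time τ = C / λ = 1.97×10^8 / 24.9 = 7.91×10^6 s.
In days: 7.91×10^6 s / (86400 s/day) = 91.6 days.

92 days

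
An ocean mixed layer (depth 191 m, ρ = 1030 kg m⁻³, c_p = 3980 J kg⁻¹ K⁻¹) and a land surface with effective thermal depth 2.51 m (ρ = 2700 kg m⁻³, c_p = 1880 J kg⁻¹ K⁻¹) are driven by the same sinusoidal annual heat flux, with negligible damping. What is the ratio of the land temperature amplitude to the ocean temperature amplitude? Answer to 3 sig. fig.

61.5

C_ocean = 1030 × 3980 × 191 = 7.83×10^8 J/(m²·K).
C_land = 2700 × 1880 × 2.51 = 1.27×10^7 J/(m²·K).
Undamped amplitude ∝ 1/C, so A_land/A_ocean = C_ocean/C_land = 61.5.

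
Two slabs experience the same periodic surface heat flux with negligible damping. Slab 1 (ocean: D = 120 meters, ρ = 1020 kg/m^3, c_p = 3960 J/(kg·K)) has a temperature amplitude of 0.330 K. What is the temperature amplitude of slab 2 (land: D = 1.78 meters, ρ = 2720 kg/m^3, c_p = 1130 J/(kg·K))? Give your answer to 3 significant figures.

C_ocean = 4.85×10^8 J/(m²·K); C_land = 5.47×10^6 J/(m²·K).
A ∝ 1/C ⇒ A_land = A_ocean × C_ocean/C_land = 0.330 × 88.6 = 29.2 K.

29.2 K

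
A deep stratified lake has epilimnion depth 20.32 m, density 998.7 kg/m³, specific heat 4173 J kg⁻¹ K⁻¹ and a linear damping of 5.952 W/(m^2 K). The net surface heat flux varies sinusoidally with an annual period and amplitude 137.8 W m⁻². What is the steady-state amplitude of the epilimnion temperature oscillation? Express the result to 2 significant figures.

7.7 K

Areal heat capacity C = ρ c_p D = 998.7 × 4173 × 20.32 = 8.47×10^7 J m⁻² K⁻¹.
Angular frequency ω = 2π / T = 2π / 3.15×10^7 s = 1.99×10^-7 s⁻¹.
√((Cω)² + λ²) = √((16.9)² + 5.952²) = 17.9 W/(m²·K).
Amplitude A = F₀ / √((Cω)²+λ²) = 137.8 / 17.9 = 7.70 K.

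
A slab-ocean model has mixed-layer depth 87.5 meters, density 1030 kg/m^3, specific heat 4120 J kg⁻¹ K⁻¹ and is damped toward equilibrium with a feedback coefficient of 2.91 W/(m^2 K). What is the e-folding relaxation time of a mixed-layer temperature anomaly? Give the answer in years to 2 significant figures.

Areal heat capacity C = ρ c_p D = 1030 × 4120 × 87.5 = 3.71×10^8 J/(m^2 K).
Relaxation time τ = C / λ = 3.71×10^8 / 2.91 = 1.28×10^8 s.
In years: 1.28×10^8 s / (3.156×10^7 s/year) = 4.04 years.

4.0 years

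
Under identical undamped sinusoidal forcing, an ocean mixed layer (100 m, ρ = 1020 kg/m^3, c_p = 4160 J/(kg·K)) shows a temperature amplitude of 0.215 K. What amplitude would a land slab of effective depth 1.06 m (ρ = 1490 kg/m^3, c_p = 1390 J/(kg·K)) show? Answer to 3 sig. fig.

C_ocean = 4.24×10^8 J/(m²·K); C_land = 2.20×10^6 J/(m²·K).
A ∝ 1/C ⇒ A_land = A_ocean × C_ocean/C_land = 0.215 × 193 = 41.6 K.

41.6 K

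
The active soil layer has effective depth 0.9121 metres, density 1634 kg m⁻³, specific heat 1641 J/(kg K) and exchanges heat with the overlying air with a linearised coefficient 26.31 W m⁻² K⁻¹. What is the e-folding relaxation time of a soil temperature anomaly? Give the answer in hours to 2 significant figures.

26 hours

Areal heat capacity C = ρ c_p D = 1634 × 1641 × 0.9121 = 2.45×10^6 J/(m²·K).
Relaxation time τ = C / λ = 2.45×10^6 / 26.31 = 93000 s.
In hours: 93000 s / (3600 s/hour) = 25.8 hours.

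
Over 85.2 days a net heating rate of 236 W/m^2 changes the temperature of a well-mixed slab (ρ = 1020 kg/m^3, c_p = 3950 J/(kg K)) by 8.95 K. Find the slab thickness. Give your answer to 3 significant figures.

48.2 m

Heat input Q = F Δt = 236 × 7.36×10^6 s = 1.74×10^9 J/m².
Required areal heat capacity C = Q / ΔT = 1.94×10^8 J/(m²·K).
Depth D = C / (ρ c_p) = 1.94×10^8 / (1020 × 3950) = 48.2 m.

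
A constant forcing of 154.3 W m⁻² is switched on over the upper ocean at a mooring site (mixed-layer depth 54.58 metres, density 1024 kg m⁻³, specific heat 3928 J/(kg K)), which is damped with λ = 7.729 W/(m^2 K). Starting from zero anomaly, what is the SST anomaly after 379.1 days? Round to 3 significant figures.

13.7 K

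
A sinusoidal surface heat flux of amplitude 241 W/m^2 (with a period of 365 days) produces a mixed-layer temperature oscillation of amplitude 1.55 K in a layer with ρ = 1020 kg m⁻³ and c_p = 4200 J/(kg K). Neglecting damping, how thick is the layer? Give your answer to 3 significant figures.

182 m

ω = 2π / 3.15×10^7 s = 1.99×10^-7 s⁻¹.
Required C = F₀ / (A ω) = 241 / (1.55 × 1.99×10^-7) = 7.80×10^8 J/(m²·K).
D = C / (ρ c_p) = 7.80×10^8 / (1020 × 4200) = 182 m.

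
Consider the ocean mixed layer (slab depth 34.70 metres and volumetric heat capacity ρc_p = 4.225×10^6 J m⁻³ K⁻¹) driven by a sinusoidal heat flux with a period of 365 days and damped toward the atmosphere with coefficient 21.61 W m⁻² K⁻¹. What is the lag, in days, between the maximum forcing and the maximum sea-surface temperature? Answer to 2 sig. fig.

54 days

Areal heat capacity C = ρc_p × D = 4.225×10^6 × 34.70 = 1.47×10^8 J/(m²·K).
ω = 2π / 3.15×10^7 s = 1.99×10^-7 s⁻¹.
Phase lag φ = arctan(Cω/λ) = arctan(29.2/21.61) = 0.934 rad.
Time lag = φ / ω = 0.934 / 1.99×10^-7 = 4.69×10^6 s = 54.2 days.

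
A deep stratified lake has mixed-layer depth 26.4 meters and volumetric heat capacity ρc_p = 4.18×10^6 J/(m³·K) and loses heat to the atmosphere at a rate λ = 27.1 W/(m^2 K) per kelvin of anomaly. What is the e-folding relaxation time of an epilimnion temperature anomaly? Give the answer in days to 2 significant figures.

Areal heat capacity C = ρc_p × D = 4.18×10^6 × 26.4 = 1.10×10^8 J m⁻² K⁻¹.
Relaxation time τ = C / λ = 1.10×10^8 / 27.1 = 4.07×10^6 s.
In days: 4.07×10^6 s / (86400 s/day) = 47.1 days.

47 days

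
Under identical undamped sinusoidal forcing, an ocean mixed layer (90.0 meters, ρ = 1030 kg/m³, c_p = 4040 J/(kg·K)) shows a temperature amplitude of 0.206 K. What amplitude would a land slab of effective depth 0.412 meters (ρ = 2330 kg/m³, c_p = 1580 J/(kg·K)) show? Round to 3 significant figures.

50.9 K

C_ocean = 3.75×10^8 J/(m²·K); C_land = 1.52×10^6 J/(m²·K).
A ∝ 1/C ⇒ A_land = A_ocean × C_ocean/C_land = 0.206 × 247 = 50.9 K.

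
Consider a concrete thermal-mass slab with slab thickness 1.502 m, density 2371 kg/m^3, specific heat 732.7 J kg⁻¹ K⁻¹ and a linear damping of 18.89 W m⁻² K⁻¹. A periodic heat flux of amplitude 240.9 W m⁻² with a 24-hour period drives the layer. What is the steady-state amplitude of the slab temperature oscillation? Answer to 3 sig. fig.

1.26 K

Areal heat capacity C = ρ c_p D = 2371 × 732.7 × 1.502 = 2.61×10^6 J m⁻² K⁻¹.
Angular frequency ω = 2π / T = 2π / 86400 s = 7.27×10^-5 s⁻¹.
√((Cω)² + λ²) = √((190)² + 18.89²) = 191 W/(m²·K).
Amplitude A = F₀ / √((Cω)²+λ²) = 240.9 / 191 = 1.26 K.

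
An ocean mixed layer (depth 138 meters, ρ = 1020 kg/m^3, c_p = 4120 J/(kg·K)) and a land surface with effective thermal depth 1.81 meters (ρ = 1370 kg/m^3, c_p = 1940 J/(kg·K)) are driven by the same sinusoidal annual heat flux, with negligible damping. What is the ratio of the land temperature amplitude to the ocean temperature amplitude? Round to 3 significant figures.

121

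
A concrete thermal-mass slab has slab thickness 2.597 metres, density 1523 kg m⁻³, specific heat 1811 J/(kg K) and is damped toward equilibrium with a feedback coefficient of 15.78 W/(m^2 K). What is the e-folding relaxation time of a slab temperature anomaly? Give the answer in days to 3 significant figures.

5.25 days

Areal heat capacity C = ρ c_p D = 1523 × 1811 × 2.597 = 7.16×10^6 J/(m^2 K).
Relaxation time τ = C / λ = 7.16×10^6 / 15.78 = 4.54×10^5 s.
In days: 4.54×10^5 s / (86400 s/day) = 5.25 days.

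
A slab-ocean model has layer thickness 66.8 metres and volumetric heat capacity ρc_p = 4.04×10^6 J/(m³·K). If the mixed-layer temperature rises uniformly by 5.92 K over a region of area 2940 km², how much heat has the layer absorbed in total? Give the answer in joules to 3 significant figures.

Areal heat capacity C = ρc_p × D = 4.04×10^6 × 66.8 = 2.70×10^8 J/(m²·K).
Heat per unit area: q = C ΔT = 2.70×10^8 × 5.92 = 1.60×10^9 J/m².
Total heat: Q = q × A = 1.60×10^9 × (2940 × 10⁶ m²) = 4.70×10^18 J.

4.70×10^18 J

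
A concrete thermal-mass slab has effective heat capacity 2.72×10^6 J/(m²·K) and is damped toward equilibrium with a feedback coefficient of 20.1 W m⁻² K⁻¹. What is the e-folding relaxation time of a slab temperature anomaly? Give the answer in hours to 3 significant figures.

Areal heat capacity C = 2.72×10^6 J/(m²·K) (given).
Relaxation time τ = C / λ = 2.72×10^6 / 20.1 = 1.35×10^5 s.
In hours: 1.35×10^5 s / (3600 s/hour) = 37.6 hours.

37.6 hours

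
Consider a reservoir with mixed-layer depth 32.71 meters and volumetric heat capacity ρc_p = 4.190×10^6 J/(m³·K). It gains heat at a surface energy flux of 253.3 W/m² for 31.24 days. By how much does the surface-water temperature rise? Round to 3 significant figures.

4.99 K

Areal heat capacity C = ρc_p × D = 4.190×10^6 × 32.71 = 1.37×10^8 J/(m^2 K).
Net heat input Q = F Δt = 253.3 × (31.24 days × 86400 s/day) = 6.84×10^8 J/m².
ΔT = Q / C = 6.84×10^8 / 1.37×10^8 = 4.99 K.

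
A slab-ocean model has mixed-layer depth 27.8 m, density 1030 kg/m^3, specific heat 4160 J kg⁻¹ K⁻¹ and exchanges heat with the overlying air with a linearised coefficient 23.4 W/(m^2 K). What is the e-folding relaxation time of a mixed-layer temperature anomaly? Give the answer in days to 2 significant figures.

Areal heat capacity C = ρ c_p D = 1030 × 4160 × 27.8 = 1.19×10^8 J/(m^2 K).
Relaxation time τ = C / λ = 1.19×10^8 / 23.4 = 5.09×10^6 s.
In days: 5.09×10^6 s / (86400 s/day) = 58.9 days.

59 days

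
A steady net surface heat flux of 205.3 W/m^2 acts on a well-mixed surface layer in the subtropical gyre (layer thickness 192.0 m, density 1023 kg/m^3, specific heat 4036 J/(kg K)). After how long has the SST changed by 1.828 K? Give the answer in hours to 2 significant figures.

2000 hours

Areal heat capacity C = ρ c_p D = 1023 × 4036 × 192.0 = 7.93×10^8 J/(m²·K).
Time required: Δt = C ΔT / F = 7.93×10^8 × 1.828 / 205.3 = 7.06×10^6 s.
In hours: 7.06×10^6 s / (3600 s/hour) = 1960 hours.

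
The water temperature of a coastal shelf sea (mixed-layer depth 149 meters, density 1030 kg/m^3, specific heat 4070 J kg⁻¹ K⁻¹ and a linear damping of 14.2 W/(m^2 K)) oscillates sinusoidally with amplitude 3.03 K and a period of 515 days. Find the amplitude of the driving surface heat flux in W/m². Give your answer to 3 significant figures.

271

Areal heat capacity C = ρ c_p D = 1030 × 4070 × 149 = 6.25×10^8 J/(m²·K).
ω = 2π / 4.45×10^7 s = 1.41×10^-7 s⁻¹.
√((Cω)² + λ²) = √((88.2)² + 14.2²) = 89.3 W/(m²·K).
F₀ = A × √((Cω)²+λ²) = 3.03 × 89.3 = 271 W/m².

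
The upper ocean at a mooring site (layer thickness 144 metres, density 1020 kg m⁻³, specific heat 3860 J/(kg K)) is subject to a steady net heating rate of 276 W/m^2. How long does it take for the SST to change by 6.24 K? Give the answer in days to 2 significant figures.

150 days

Areal heat capacity C = ρ c_p D = 1020 × 3860 × 144 = 5.67×10^8 J/(m²·K).
Time required: Δt = C ΔT / F = 5.67×10^8 × 6.24 / 276 = 1.28×10^7 s.
In days: 1.28×10^7 s / (86400 s/day) = 148 days.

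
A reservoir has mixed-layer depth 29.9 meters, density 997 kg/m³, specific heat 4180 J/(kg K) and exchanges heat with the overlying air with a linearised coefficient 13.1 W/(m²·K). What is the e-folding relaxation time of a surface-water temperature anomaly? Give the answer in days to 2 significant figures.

110 days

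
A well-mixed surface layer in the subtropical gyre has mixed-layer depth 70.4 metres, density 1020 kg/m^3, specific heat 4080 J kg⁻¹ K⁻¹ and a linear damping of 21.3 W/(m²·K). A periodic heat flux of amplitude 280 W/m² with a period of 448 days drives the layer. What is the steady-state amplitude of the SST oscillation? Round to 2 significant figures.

5.4 K

Areal heat capacity C = ρ c_p D = 1020 × 4080 × 70.4 = 2.93×10^8 J/(m²·K).
Angular frequency ω = 2π / T = 2π / 3.87×10^7 s = 1.62×10^-7 s⁻¹.
√((Cω)² + λ²) = √((47.6)² + 21.3²) = 52.1 W/(m²·K).
Amplitude A = F₀ / √((Cω)²+λ²) = 280 / 52.1 = 5.37 K.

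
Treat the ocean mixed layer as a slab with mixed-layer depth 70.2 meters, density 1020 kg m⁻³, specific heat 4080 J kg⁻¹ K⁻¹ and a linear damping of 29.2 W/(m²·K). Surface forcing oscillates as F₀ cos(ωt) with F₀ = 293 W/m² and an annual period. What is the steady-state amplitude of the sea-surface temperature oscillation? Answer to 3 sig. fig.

Areal heat capacity C = ρ c_p D = 1020 × 4080 × 70.2 = 2.92×10^8 J m⁻² K⁻¹.
Angular frequency ω = 2π / T = 2π / 3.15×10^7 s = 1.99×10^-7 s⁻¹.
√((Cω)² + λ²) = √((58.2)² + 29.2²) = 65.1 W/(m²·K).
Amplitude A = F₀ / √((Cω)²+λ²) = 293 / 65.1 = 4.50 K.

4.50 K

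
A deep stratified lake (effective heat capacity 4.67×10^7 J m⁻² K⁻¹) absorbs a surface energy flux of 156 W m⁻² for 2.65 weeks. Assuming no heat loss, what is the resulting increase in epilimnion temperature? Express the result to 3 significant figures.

Areal heat capacity C = 4.67×10^7 J m⁻² K⁻¹ (given).
Net heat input Q = F Δt = 156 × (2.65 weeks × 6.048×10^5 s/week) = 2.50×10^8 J/m².
ΔT = Q / C = 2.50×10^8 / 4.67×10^7 = 5.35 K.

5.35 K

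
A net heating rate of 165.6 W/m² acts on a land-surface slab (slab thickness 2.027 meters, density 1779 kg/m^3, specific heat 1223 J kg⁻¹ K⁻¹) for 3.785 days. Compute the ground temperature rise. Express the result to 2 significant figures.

12 K

Areal heat capacity C = ρ c_p D = 1779 × 1223 × 2.027 = 4.41×10^6 J m⁻² K⁻¹.
Net heat input Q = F Δt = 165.6 × (3.785 days × 86400 s/day) = 5.42×10^7 J/m².
ΔT = Q / C = 5.42×10^7 / 4.41×10^6 = 12.3 K.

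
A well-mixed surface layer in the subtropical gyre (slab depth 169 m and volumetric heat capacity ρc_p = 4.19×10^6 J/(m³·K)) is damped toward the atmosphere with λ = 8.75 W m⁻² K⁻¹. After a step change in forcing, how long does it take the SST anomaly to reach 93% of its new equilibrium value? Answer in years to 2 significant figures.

6.8 years

Areal heat capacity C = ρc_p × D = 4.19×10^6 × 169 = 7.08×10^8 J/(m^2 K).
τ = C / λ = 7.08×10^8 / 8.75 = 8.09×10^7 s.
Fraction reached: 1 − e^(−t/τ) = 0.93 ⇒ t = −τ ln(1 − 0.93) = τ × 2.66.
t = 2.15×10^8 s = 6.82 years.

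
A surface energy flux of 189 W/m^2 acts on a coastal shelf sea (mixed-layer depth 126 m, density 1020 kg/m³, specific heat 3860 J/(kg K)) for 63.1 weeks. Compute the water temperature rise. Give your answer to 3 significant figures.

14.5 K

Areal heat capacity C = ρ c_p D = 1020 × 3860 × 126 = 4.96×10^8 J/(m²·K).
Net heat input Q = F Δt = 189 × (63.1 weeks × 6.048×10^5 s/week) = 7.21×10^9 J/m².
ΔT = Q / C = 7.21×10^9 / 4.96×10^8 = 14.5 K.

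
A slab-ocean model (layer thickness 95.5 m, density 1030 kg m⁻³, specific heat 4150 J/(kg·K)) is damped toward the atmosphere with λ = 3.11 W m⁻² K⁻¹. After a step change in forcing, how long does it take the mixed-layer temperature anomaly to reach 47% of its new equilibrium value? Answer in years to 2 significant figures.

2.6 years

Areal heat capacity C = ρ c_p D = 1030 × 4150 × 95.5 = 4.08×10^8 J m⁻² K⁻¹.
τ = C / λ = 4.08×10^8 / 3.11 = 1.31×10^8 s.
Fraction reached: 1 − e^(−t/τ) = 0.47 ⇒ t = −τ ln(1 − 0.47) = τ × 0.635.
t = 8.33×10^7 s = 2.64 years.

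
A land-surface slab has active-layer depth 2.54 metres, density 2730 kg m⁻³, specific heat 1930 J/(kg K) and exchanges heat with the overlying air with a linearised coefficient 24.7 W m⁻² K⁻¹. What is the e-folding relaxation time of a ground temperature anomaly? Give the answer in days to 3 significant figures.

6.27 days

Areal heat capacity C = ρ c_p D = 2730 × 1930 × 2.54 = 1.34×10^7 J/(m^2 K).
Relaxation time τ = C / λ = 1.34×10^7 / 24.7 = 5.42×10^5 s.
In days: 5.42×10^5 s / (86400 s/day) = 6.27 days.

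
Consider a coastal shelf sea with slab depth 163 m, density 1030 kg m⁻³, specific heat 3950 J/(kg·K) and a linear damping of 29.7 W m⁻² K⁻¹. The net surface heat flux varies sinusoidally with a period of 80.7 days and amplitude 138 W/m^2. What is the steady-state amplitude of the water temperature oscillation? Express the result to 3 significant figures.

Areal heat capacity C = ρ c_p D = 1030 × 3950 × 163 = 6.63×10^8 J/(m^2 K).
Angular frequency ω = 2π / T = 2π / 6.97×10^6 s = 9.01×10^-7 s⁻¹.
√((Cω)² + λ²) = √((598)² + 29.7²) = 598 W/(m²·K).
Amplitude A = F₀ / √((Cω)²+λ²) = 138 / 598 = 0.231 K.

0.231 K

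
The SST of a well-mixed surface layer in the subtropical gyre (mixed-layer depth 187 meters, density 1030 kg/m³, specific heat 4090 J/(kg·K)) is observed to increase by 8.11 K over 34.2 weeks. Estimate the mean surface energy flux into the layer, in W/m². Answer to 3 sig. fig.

309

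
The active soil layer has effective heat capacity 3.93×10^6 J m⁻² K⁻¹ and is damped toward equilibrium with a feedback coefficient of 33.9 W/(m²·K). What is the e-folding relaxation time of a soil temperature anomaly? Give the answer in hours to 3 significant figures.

32.2 hours

Areal heat capacity C = 3.93×10^6 J m⁻² K⁻¹ (given).
Relaxation time τ = C / λ = 3.93×10^6 / 33.9 = 1.16×10^5 s.
In hours: 1.16×10^5 s / (3600 s/hour) = 32.2 hours.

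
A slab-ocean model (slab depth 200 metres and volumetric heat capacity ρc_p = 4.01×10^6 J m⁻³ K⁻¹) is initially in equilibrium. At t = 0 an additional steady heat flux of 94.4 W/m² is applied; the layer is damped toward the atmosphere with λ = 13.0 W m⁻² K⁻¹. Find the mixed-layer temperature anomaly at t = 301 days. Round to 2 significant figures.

Areal heat capacity C = ρc_p × D = 4.01×10^6 × 200 = 8.02×10^8 J/(m²·K).
τ = C / λ = 8.02×10^8 / 13.0 = 6.17×10^7 s.
Equilibrium anomaly ΔT_eq = F / λ = 94.4 / 13.0 = 7.26 K.
t = 301 days = 2.60×10^7 s, so t/τ = 0.422.
ΔT(t) = ΔT_eq (1 − e^(−t/τ)) = 7.26 × (1 − e^−0.422) = 2.50 K.

2.5 K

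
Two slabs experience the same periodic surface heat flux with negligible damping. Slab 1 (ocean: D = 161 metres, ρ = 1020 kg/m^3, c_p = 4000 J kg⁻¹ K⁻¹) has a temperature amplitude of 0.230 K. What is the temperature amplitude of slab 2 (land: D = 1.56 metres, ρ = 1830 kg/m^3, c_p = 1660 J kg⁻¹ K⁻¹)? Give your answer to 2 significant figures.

C_ocean = 6.57×10^8 J/(m²·K); C_land = 4.74×10^6 J/(m²·K).
A ∝ 1/C ⇒ A_land = A_ocean × C_ocean/C_land = 0.230 × 139 = 31.9 K.

32 K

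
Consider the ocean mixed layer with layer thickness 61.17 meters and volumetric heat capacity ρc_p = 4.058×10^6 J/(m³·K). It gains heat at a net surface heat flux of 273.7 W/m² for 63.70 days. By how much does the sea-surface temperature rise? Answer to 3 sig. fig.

Areal heat capacity C = ρc_p × D = 4.058×10^6 × 61.17 = 2.48×10^8 J/(m²·K).
Net heat input Q = F Δt = 273.7 × (63.70 days × 86400 s/day) = 1.51×10^9 J/m².
ΔT = Q / C = 1.51×10^9 / 2.48×10^8 = 6.07 K.

6.07 K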